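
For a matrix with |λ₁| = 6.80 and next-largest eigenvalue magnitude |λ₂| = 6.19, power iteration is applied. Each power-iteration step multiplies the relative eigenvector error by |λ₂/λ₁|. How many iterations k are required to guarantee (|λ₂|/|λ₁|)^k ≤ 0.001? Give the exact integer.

74

|λ₂/λ₁| = 6.19/6.80 = 0.91029
Need k ≥ ln(0.001) / ln(0.91029) = -6.9078 / -0.0940 ≈ 73.497
Smallest integer k satisfying the bound: 74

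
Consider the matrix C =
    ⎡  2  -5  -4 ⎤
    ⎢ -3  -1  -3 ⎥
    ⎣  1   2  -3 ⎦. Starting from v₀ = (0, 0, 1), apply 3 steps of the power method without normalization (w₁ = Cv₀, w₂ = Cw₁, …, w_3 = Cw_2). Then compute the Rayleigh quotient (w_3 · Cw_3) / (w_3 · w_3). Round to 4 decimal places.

w1 = Cv₀ = (2·0 + (-5)·0 + (-4)·1; (-3)·0 + (-1)·0 + (-3)·1; 1·0 + 2·0 + (-3)·1) = (-4, -3, -3)
w2 = Cw1 = (2·(-4) + (-5)·(-3) + (-4)·(-3); (-3)·(-4) + (-1)·(-3) + (-3)·(-3); 1·(-4) + 2·(-3) + (-3)·(-3)) = (19, 24, -1)
w3 = Cw2 = (-78, -78, 70)
Cw3 = (-46, 102, -444)
w3·Cw3 = (-78)·(-46) + (-78)·102 + 70·(-444) = -35448; w3·w3 = (-78)·(-78) + (-78)·(-78) + 70·70 = 17068
λ ≈ -35448/17068 = -2.0769

λ ≈ -2.0769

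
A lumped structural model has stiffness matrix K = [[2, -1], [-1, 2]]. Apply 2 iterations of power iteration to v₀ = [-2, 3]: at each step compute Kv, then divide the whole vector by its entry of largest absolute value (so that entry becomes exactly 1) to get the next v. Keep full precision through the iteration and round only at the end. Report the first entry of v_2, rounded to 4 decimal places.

Kv0 = (-7.00000, 8.00000); divide by 8.00000 → v1 = (-0.87500, 1.00000)
Kv1 = (-2.75000, 2.87500); divide by 2.87500 → v2 = (-0.95652, 1.00000)
Requested entry of v2: -22/23 = -0.9565

-0.9565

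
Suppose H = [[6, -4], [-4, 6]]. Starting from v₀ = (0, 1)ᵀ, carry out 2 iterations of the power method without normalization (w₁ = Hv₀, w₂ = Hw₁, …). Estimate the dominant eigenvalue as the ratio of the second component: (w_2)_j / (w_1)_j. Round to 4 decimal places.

w1 = Hv₀ = (-4, 6)
w2 = Hw1 = (-48, 52)
Ratio at component: 52 / 6 = 8.6667

λ ≈ 8.6667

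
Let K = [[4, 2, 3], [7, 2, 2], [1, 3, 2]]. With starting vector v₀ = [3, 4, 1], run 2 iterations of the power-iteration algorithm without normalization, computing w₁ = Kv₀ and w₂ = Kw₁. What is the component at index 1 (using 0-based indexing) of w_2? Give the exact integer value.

257

w1 = Kv₀ = (23, 31, 17)
w2 = Kw1 = (205, 257, 150)
The requested component of w2 is 257.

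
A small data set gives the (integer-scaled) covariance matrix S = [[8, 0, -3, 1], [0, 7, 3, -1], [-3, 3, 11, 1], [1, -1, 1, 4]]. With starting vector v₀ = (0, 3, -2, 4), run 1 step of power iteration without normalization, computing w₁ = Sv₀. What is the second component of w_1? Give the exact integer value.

11

w1 = Sv₀ = (10, 11, -9, 11)
The requested component of w1 is 11.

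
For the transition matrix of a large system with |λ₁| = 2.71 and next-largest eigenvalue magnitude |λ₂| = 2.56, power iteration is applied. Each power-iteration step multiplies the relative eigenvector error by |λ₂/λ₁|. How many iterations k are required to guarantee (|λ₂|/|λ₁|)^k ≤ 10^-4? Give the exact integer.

|λ₂/λ₁| = 2.56/2.71 = 0.94465
Need k ≥ ln(10^-4) / ln(0.94465) = -9.2103 / -0.0569 ≈ 161.751
Smallest integer k satisfying the bound: 162

162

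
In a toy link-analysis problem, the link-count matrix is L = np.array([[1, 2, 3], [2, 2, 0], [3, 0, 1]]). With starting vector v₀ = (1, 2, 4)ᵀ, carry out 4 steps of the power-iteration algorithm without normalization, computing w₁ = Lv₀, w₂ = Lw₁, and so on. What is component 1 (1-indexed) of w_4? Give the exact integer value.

w1 = Lv₀ = (1·1 + 2·2 + 3·4; 2·1 + 2·2 + 0·4; 3·1 + 0·2 + 1·4) = (17, 6, 7)
w2 = Lw1 = (1·17 + 2·6 + 3·7; 2·17 + 2·6 + 0·7; 3·17 + 0·6 + 1·7) = (50, 46, 58)
w3 = Lw2 = (316, 192, 208)
w4 = Lw3 = (1324, 1016, 1156)
The requested component of w4 is 1324.

1324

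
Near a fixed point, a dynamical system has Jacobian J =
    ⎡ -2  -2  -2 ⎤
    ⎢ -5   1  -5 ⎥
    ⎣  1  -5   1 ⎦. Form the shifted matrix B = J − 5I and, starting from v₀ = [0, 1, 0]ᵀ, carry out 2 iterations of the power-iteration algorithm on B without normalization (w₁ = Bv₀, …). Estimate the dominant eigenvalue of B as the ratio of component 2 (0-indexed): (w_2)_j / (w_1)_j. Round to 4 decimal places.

-7.6000

B = J − 5I has rows (-7, -2, -2); (-5, -4, -5); (1, -5, -4)
w1 = Bv₀ = ((-7)·0 + (-2)·1 + (-2)·0; (-5)·0 + (-4)·1 + (-5)·0; 1·0 + (-5)·1 + (-4)·0) = (-2, -4, -5)
w2 = Bw1 = ((-7)·(-2) + (-2)·(-4) + (-2)·(-5); (-5)·(-2) + (-4)·(-4) + (-5)·(-5); 1·(-2) + (-5)·(-4) + (-4)·(-5)) = (32, 51, 38)
Ratio: 38/-5 = -7.6000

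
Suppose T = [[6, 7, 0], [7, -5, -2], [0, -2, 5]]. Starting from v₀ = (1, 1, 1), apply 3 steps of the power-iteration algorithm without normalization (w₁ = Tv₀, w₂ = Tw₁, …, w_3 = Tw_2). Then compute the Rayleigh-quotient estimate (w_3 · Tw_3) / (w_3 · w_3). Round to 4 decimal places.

7.1233

w1 = Tv₀ = (6·1 + 7·1 + 0·1; 7·1 + (-5)·1 + (-2)·1; 0·1 + (-2)·1 + 5·1) = (13, 0, 3)
w2 = Tw1 = (6·13 + 7·0 + 0·3; 7·13 + (-5)·0 + (-2)·3; 0·13 + (-2)·0 + 5·3) = (78, 85, 15)
w3 = Tw2 = (1063, 91, -95)
Tw3 = (7015, 7176, -657)
w3·Tw3 = 1063·7015 + 91·7176 + (-95)·(-657) = 8172376; w3·w3 = 1063·1063 + 91·91 + (-95)·(-95) = 1147275
λ ≈ 8172376/1147275 = 7.1233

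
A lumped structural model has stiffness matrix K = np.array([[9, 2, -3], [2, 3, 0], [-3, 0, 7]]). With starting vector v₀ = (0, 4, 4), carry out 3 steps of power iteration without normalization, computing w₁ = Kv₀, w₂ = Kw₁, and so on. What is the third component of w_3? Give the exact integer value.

w1 = Kv₀ = (9·0 + 2·4 + (-3)·4; 2·0 + 3·4 + 0·4; (-3)·0 + 0·4 + 7·4) = (-4, 12, 28)
w2 = Kw1 = (9·(-4) + 2·12 + (-3)·28; 2·(-4) + 3·12 + 0·28; (-3)·(-4) + 0·12 + 7·28) = (-96, 28, 208)
w3 = Kw2 = (-1432, -108, 1744)
The requested component of w3 is 1744.

1744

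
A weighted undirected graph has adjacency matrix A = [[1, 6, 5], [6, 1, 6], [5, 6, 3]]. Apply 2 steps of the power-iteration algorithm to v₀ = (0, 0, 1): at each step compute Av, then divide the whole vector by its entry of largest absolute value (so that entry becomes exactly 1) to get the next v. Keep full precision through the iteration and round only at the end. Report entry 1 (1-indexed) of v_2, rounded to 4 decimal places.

Av0 = (5.00000, 6.00000, 3.00000); divide by 6.00000 → v1 = (0.83333, 1.00000, 0.50000)
Av1 = (9.33333, 9.00000, 11.66667); divide by 11.66667 → v2 = (0.80000, 0.77143, 1.00000)
Requested entry of v2: 56/70 = 0.8000

0.8000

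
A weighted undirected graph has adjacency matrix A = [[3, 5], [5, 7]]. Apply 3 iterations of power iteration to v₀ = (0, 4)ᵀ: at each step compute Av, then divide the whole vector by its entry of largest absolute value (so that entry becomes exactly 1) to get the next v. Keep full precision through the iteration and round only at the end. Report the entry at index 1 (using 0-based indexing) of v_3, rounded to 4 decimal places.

Av0 = (20.00000, 28.00000); divide by 28.00000 → v1 = (0.71429, 1.00000)
Av1 = (7.14286, 10.57143); divide by 10.57143 → v2 = (0.67568, 1.00000)
Av2 = (7.02703, 10.37838); divide by 10.37838 → v3 = (0.67708, 1.00000)
Requested entry of v3: 3072/3072 = 1.0000

1.0000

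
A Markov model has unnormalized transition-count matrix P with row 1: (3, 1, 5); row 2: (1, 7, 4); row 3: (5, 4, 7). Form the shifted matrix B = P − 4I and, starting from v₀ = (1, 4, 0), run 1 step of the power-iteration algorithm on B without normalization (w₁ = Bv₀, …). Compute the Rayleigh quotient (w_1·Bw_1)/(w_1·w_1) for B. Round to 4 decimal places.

B = P − 4I has rows (-1, 1, 5); (1, 3, 4); (5, 4, 3)
w1 = Bv₀ = (3, 13, 21)
Bw1 = (115, 126, 130)
w1·Bw1 = 4713; w1·w1 = 619; μ ≈ 4713/619 = 7.6139

7.6139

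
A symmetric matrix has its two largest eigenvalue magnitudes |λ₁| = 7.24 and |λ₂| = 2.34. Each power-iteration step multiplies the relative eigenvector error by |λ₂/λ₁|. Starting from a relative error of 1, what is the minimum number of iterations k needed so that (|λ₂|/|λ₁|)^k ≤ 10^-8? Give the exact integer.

|λ₂/λ₁| = 2.34/7.24 = 0.32320
Need k ≥ ln(10^-8) / ln(0.32320) = -18.4207 / -1.1295 ≈ 16.309
Smallest integer k satisfying the bound: 17

17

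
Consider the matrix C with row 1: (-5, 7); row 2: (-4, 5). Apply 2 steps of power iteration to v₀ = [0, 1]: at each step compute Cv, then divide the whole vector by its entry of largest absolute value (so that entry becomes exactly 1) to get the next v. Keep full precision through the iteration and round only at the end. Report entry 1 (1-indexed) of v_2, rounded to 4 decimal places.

0.0000

Cv0 = (7.00000, 5.00000); divide by 7.00000 → v1 = (1.00000, 0.71429)
Cv1 = (0.00000, -0.42857); divide by -0.42857 → v2 = (0.00000, 1.00000)
Requested entry of v2: 0/-3 = 0.0000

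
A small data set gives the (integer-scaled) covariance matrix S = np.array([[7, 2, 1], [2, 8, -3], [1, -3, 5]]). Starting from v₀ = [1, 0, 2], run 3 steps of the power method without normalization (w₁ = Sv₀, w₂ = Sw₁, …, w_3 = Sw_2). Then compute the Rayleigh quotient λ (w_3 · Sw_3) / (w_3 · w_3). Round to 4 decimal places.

8.1498

w1 = Sv₀ = (7·1 + 2·0 + 1·2; 2·1 + 8·0 + (-3)·2; 1·1 + (-3)·0 + 5·2) = (9, -4, 11)
w2 = Sw1 = (7·9 + 2·(-4) + 1·11; 2·9 + 8·(-4) + (-3)·11; 1·9 + (-3)·(-4) + 5·11) = (66, -47, 76)
w3 = Sw2 = (444, -472, 587)
Sw3 = (2751, -4649, 4795)
w3·Sw3 = 444·2751 + (-472)·(-4649) + 587·4795 = 6230437; w3·w3 = 444·444 + (-472)·(-472) + 587·587 = 764489
λ ≈ 6230437/764489 = 8.1498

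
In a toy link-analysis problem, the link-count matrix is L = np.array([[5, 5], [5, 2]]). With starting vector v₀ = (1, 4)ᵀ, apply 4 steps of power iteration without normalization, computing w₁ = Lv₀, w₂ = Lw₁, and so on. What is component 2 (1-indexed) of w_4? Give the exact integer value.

w1 = Lv₀ = (5·1 + 5·4; 5·1 + 2·4) = (25, 13)
w2 = Lw1 = (5·25 + 5·13; 5·25 + 2·13) = (190, 151)
w3 = Lw2 = (1705, 1252)
w4 = Lw3 = (14785, 11029)
The requested component of w4 is 11029.

11029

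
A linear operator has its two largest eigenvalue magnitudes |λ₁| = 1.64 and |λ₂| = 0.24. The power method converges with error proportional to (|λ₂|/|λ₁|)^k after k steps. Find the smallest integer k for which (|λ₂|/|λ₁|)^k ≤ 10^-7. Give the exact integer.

|λ₂/λ₁| = 0.24/1.64 = 0.14634
Need k ≥ ln(10^-7) / ln(0.14634) = -16.1181 / -1.9218 ≈ 8.387
Smallest integer k satisfying the bound: 9

9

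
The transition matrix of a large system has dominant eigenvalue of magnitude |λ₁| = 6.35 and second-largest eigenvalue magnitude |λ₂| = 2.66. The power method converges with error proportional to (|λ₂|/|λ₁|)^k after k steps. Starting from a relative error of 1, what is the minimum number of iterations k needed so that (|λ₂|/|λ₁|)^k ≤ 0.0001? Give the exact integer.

|λ₂/λ₁| = 2.66/6.35 = 0.41890
Need k ≥ ln(0.0001) / ln(0.41890) = -9.2103 / -0.8701 ≈ 10.585
Smallest integer k satisfying the bound: 11

11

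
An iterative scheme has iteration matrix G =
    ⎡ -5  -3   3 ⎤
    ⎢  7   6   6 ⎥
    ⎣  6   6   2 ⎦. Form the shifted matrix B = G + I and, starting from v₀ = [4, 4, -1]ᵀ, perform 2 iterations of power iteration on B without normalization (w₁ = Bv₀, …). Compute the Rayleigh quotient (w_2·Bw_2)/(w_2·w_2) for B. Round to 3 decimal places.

μ ≈ 12.271

B = G + I has rows (-4, -3, 3); (7, 7, 6); (6, 6, 3)
w1 = Bv₀ = (-31, 50, 45)
w2 = Bw1 = (109, 403, 249)
Bw2 = (-898, 5078, 3819)
w2·Bw2 = 2899483; w2·w2 = 236291; μ ≈ 2899483/236291 = 12.271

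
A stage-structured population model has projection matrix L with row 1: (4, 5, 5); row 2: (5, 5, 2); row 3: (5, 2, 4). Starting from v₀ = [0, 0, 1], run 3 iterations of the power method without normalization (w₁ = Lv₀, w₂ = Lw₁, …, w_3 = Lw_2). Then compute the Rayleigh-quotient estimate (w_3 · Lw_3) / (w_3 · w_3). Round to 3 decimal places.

12.444

w1 = Lv₀ = (5, 2, 4)
w2 = Lw1 = (50, 43, 45)
w3 = Lw2 = (640, 555, 516)
Lw3 = (7915, 7007, 6374)
w3·Lw3 = 640·7915 + 555·7007 + 516·6374 = 12243469; w3·w3 = 640·640 + 555·555 + 516·516 = 983881
λ ≈ 12243469/983881 = 12.444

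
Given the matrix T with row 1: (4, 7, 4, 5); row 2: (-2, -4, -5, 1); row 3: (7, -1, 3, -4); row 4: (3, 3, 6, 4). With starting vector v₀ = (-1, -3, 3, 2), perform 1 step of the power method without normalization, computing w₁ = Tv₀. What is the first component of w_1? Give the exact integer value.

w1 = Tv₀ = (4·(-1) + 7·(-3) + 4·3 + 5·2; (-2)·(-1) + (-4)·(-3) + (-5)·3 + 1·2; 7·(-1) + (-1)·(-3) + 3·3 + (-4)·2; 3·(-1) + 3·(-3) + 6·3 + 4·2) = (-3, 1, -3, 14)
The requested component of w1 is -3.

-3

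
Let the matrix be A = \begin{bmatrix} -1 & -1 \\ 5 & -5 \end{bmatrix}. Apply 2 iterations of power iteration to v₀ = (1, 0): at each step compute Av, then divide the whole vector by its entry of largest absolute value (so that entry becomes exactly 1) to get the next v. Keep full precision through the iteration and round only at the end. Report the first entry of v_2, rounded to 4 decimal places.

0.1333

Av0 = (-1.00000, 5.00000); divide by 5.00000 → v1 = (-0.20000, 1.00000)
Av1 = (-0.80000, -6.00000); divide by -6.00000 → v2 = (0.13333, 1.00000)
Requested entry of v2: -4/-30 = 0.1333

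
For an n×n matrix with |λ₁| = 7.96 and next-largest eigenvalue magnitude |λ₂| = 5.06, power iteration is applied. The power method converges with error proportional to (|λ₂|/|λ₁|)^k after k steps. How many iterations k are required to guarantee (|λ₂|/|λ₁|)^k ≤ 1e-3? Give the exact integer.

|λ₂/λ₁| = 5.06/7.96 = 0.63568
Need k ≥ ln(1e-3) / ln(0.63568) = -6.9078 / -0.4531 ≈ 15.247
Smallest integer k satisfying the bound: 16

16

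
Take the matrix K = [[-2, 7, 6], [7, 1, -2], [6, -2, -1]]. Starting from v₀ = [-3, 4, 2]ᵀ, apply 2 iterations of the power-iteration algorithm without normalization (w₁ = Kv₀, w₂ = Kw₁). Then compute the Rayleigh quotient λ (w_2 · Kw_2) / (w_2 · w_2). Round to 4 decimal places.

-11.0018

w1 = Kv₀ = (46, -21, -28)
w2 = Kw1 = (-407, 357, 346)
Kw2 = (5389, -3184, -3502)
w2·Kw2 = (-407)·5389 + 357·(-3184) + 346·(-3502) = -4541703; w2·w2 = (-407)·(-407) + 357·357 + 346·346 = 412814
λ ≈ -4541703/412814 = -11.0018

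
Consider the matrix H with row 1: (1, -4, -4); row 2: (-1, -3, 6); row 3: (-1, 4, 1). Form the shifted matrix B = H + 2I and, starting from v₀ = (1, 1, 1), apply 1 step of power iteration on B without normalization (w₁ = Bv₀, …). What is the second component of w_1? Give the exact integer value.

4

B = H + 2I has rows (3, -4, -4); (-1, -1, 6); (-1, 4, 3)
w1 = Bv₀ = (-5, 4, 6)
Requested component of w1: 4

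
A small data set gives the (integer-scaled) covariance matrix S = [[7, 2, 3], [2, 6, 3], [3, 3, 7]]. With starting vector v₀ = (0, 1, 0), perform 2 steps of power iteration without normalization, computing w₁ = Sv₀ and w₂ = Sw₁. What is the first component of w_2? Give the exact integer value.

35

w1 = Sv₀ = (2, 6, 3)
w2 = Sw1 = (35, 49, 45)
The requested component of w2 is 35.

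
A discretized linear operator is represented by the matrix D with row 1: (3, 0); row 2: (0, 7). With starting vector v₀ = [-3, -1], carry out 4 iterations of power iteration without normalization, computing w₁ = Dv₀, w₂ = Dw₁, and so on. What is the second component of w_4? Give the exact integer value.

-2401

w1 = Dv₀ = (3·(-3) + 0·(-1); 0·(-3) + 7·(-1)) = (-9, -7)
w2 = Dw1 = (3·(-9) + 0·(-7); 0·(-9) + 7·(-7)) = (-27, -49)
w3 = Dw2 = (-81, -343)
w4 = Dw3 = (-243, -2401)
The requested component of w4 is -2401.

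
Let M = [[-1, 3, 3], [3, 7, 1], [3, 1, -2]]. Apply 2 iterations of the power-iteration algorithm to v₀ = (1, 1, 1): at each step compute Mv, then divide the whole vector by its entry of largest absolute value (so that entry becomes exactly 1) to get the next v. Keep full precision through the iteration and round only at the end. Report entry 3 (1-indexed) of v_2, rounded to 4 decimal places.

Mv0 = (5.00000, 11.00000, 2.00000); divide by 11.00000 → v1 = (0.45455, 1.00000, 0.18182)
Mv1 = (3.09091, 8.54545, 2.00000); divide by 8.54545 → v2 = (0.36170, 1.00000, 0.23404)
Requested entry of v2: 22/94 = 0.2340

0.2340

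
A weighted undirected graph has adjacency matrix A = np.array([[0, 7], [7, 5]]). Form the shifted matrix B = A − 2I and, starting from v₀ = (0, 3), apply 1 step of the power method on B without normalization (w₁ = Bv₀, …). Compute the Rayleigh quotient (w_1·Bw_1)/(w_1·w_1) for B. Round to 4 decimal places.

3.8448

B = A − 2I has rows (-2, 7); (7, 3)
w1 = Bv₀ = (21, 9)
Bw1 = (21, 174)
w1·Bw1 = 2007; w1·w1 = 522; μ ≈ 2007/522 = 3.8448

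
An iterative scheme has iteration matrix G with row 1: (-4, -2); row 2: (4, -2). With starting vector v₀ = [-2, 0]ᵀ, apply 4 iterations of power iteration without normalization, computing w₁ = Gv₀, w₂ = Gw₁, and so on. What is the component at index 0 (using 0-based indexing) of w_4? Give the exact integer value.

448

w1 = Gv₀ = ((-4)·(-2) + (-2)·0; 4·(-2) + (-2)·0) = (8, -8)
w2 = Gw1 = ((-4)·8 + (-2)·(-8); 4·8 + (-2)·(-8)) = (-16, 48)
w3 = Gw2 = (-32, -160)
w4 = Gw3 = (448, 192)
The requested component of w4 is 448.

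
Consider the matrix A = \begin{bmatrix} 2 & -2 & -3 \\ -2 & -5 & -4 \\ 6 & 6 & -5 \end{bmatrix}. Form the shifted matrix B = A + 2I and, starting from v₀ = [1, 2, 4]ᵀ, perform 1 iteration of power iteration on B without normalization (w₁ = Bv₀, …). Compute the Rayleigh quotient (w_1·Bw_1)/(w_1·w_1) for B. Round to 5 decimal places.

B = A + 2I has rows (4, -2, -3); (-2, -3, -4); (6, 6, -3)
w1 = Bv₀ = (-12, -24, 6)
Bw1 = (-18, 72, -234)
w1·Bw1 = -2916; w1·w1 = 756; μ ≈ -2916/756 = -3.85714

-3.85714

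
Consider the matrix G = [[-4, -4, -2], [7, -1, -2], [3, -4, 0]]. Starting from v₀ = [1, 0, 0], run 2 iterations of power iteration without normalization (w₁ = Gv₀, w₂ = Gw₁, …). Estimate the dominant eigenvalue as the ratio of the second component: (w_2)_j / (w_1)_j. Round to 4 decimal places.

-5.8571

w1 = Gv₀ = ((-4)·1 + (-4)·0 + (-2)·0; 7·1 + (-1)·0 + (-2)·0; 3·1 + (-4)·0 + 0·0) = (-4, 7, 3)
w2 = Gw1 = ((-4)·(-4) + (-4)·7 + (-2)·3; 7·(-4) + (-1)·7 + (-2)·3; 3·(-4) + (-4)·7 + 0·3) = (-18, -41, -40)
Ratio at component: -41 / 7 = -5.8571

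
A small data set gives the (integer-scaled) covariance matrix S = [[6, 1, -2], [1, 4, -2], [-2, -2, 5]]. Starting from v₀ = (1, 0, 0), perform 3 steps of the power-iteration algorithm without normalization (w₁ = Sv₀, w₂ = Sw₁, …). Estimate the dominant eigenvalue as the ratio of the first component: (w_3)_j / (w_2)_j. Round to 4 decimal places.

w1 = Sv₀ = (6, 1, -2)
w2 = Sw1 = (41, 14, -24)
w3 = Sw2 = (308, 145, -230)
Ratio at component: 308 / 41 = 7.5122

7.5122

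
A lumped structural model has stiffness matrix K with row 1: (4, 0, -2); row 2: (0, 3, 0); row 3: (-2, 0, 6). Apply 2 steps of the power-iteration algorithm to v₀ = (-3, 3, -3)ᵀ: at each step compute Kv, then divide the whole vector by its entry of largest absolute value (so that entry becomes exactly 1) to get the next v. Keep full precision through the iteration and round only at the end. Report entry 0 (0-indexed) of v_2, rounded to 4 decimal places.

Kv0 = (-6.00000, 9.00000, -12.00000); divide by -12.00000 → v1 = (0.50000, -0.75000, 1.00000)
Kv1 = (0.00000, -2.25000, 5.00000); divide by 5.00000 → v2 = (0.00000, -0.45000, 1.00000)
Requested entry of v2: 0/-60 = 0.0000

0.0000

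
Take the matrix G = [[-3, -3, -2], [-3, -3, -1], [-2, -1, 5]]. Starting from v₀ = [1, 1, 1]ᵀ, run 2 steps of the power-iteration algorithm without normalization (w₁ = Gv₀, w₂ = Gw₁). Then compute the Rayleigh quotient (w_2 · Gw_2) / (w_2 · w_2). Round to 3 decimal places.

w1 = Gv₀ = ((-3)·1 + (-3)·1 + (-2)·1; (-3)·1 + (-3)·1 + (-1)·1; (-2)·1 + (-1)·1 + 5·1) = (-8, -7, 2)
w2 = Gw1 = ((-3)·(-8) + (-3)·(-7) + (-2)·2; (-3)·(-8) + (-3)·(-7) + (-1)·2; (-2)·(-8) + (-1)·(-7) + 5·2) = (41, 43, 33)
Gw2 = (-318, -285, 40)
w2·Gw2 = 41·(-318) + 43·(-285) + 33·40 = -23973; w2·w2 = 41·41 + 43·43 + 33·33 = 4619
λ ≈ -23973/4619 = -5.190

-5.190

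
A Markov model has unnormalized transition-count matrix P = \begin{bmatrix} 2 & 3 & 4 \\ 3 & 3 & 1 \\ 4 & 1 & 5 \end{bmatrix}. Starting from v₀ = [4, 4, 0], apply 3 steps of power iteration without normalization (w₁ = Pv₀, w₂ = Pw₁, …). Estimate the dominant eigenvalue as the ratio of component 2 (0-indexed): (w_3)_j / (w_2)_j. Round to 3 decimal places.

9.510

w1 = Pv₀ = (20, 24, 20)
w2 = Pw1 = (192, 152, 204)
w3 = Pw2 = (1656, 1236, 1940)
Ratio at component: 1940 / 204 = 9.510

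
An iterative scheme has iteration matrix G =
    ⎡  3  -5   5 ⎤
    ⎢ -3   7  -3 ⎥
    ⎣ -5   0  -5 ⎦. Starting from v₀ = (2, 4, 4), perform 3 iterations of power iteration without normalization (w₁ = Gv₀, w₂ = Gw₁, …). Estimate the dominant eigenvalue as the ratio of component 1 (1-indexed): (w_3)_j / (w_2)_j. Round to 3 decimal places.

λ ≈ 3.604

w1 = Gv₀ = (3·2 + (-5)·4 + 5·4; (-3)·2 + 7·4 + (-3)·4; (-5)·2 + 0·4 + (-5)·4) = (6, 10, -30)
w2 = Gw1 = (3·6 + (-5)·10 + 5·(-30); (-3)·6 + 7·10 + (-3)·(-30); (-5)·6 + 0·10 + (-5)·(-30)) = (-182, 142, 120)
w3 = Gw2 = (-656, 1180, 310)
Ratio at component: -656 / -182 = 3.604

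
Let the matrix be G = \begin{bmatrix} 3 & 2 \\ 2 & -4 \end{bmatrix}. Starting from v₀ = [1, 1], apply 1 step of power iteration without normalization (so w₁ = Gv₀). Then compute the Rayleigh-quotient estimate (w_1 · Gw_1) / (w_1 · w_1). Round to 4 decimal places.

0.6552

w1 = Gv₀ = (3·1 + 2·1; 2·1 + (-4)·1) = (5, -2)
Gw1 = (11, 18)
w1·Gw1 = 5·11 + (-2)·18 = 19; w1·w1 = 5·5 + (-2)·(-2) = 29
λ ≈ 19/29 = 0.6552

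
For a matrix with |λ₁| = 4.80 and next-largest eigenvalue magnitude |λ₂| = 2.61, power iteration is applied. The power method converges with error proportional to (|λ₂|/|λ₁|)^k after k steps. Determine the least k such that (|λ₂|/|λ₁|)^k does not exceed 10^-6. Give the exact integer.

|λ₂/λ₁| = 2.61/4.80 = 0.54375
Need k ≥ ln(10^-6) / ln(0.54375) = -13.8155 / -0.6093 ≈ 22.676
Smallest integer k satisfying the bound: 23

23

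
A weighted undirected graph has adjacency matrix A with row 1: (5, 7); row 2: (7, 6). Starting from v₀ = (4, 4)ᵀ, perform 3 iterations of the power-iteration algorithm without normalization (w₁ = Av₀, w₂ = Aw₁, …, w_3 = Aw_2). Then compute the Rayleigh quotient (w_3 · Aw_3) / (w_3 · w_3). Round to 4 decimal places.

λ ≈ 12.5178

w1 = Av₀ = (5·4 + 7·4; 7·4 + 6·4) = (48, 52)
w2 = Aw1 = (5·48 + 7·52; 7·48 + 6·52) = (604, 648)
w3 = Aw2 = (7556, 8116)
Aw3 = (94592, 101588)
w3·Aw3 = 7556·94592 + 8116·101588 = 1539225360; w3·w3 = 7556·7556 + 8116·8116 = 122962592
λ ≈ 1539225360/122962592 = 12.5178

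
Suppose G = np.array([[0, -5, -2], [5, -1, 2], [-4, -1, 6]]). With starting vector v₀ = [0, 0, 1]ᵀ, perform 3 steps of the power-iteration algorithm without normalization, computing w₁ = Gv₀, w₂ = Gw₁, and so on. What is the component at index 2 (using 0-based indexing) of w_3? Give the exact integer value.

w1 = Gv₀ = (0·0 + (-5)·0 + (-2)·1; 5·0 + (-1)·0 + 2·1; (-4)·0 + (-1)·0 + 6·1) = (-2, 2, 6)
w2 = Gw1 = (0·(-2) + (-5)·2 + (-2)·6; 5·(-2) + (-1)·2 + 2·6; (-4)·(-2) + (-1)·2 + 6·6) = (-22, 0, 42)
w3 = Gw2 = (-84, -26, 340)
The requested component of w3 is 340.

340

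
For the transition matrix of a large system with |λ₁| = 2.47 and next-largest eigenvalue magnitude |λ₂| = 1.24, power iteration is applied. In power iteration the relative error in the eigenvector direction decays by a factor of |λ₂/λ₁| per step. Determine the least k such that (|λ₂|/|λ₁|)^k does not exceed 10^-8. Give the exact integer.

|λ₂/λ₁| = 1.24/2.47 = 0.50202
Need k ≥ ln(10^-8) / ln(0.50202) = -18.4207 / -0.6891 ≈ 26.731
Smallest integer k satisfying the bound: 27

27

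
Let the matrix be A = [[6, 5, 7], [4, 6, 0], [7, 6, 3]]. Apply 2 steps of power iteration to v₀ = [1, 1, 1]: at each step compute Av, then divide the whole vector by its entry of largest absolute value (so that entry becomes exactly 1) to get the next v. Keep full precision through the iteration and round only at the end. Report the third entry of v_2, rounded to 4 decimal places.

0.8667

Av0 = (18.00000, 10.00000, 16.00000); divide by 18.00000 → v1 = (1.00000, 0.55556, 0.88889)
Av1 = (15.00000, 7.33333, 13.00000); divide by 15.00000 → v2 = (1.00000, 0.48889, 0.86667)
Requested entry of v2: 234/270 = 0.8667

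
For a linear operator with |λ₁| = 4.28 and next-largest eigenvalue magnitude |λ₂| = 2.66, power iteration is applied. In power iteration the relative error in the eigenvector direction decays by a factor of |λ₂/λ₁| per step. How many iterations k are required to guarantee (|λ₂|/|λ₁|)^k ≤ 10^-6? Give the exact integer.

30

|λ₂/λ₁| = 2.66/4.28 = 0.62150
Need k ≥ ln(10^-6) / ln(0.62150) = -13.8155 / -0.4756 ≈ 29.047
Smallest integer k satisfying the bound: 30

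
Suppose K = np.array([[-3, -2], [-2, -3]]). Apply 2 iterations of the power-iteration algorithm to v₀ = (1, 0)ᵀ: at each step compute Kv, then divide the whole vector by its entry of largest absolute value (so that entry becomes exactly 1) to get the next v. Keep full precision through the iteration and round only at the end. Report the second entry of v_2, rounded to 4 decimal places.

Kv0 = (-3.00000, -2.00000); divide by -3.00000 → v1 = (1.00000, 0.66667)
Kv1 = (-4.33333, -4.00000); divide by -4.33333 → v2 = (1.00000, 0.92308)
Requested entry of v2: 12/13 = 0.9231

0.9231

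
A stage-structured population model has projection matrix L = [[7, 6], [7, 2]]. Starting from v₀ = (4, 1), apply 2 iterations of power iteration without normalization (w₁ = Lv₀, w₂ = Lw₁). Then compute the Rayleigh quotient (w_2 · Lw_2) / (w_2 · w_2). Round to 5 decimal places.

w1 = Lv₀ = (34, 30)
w2 = Lw1 = (418, 298)
Lw2 = (4714, 3522)
w2·Lw2 = 418·4714 + 298·3522 = 3020008; w2·w2 = 418·418 + 298·298 = 263528
λ ≈ 3020008/263528 = 11.45991

11.45991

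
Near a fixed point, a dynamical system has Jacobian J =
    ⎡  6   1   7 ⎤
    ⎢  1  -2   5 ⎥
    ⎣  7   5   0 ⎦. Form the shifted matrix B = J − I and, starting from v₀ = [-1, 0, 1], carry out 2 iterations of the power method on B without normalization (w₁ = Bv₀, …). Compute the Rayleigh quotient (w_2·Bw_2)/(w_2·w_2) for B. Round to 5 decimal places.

μ ≈ -6.95753

B = J − I has rows (5, 1, 7); (1, -3, 5); (7, 5, -1)
w1 = Bv₀ = (2, 4, -8)
w2 = Bw1 = (-42, -50, 42)
Bw2 = (34, 318, -586)
w2·Bw2 = -41940; w2·w2 = 6028; μ ≈ -41940/6028 = -6.95753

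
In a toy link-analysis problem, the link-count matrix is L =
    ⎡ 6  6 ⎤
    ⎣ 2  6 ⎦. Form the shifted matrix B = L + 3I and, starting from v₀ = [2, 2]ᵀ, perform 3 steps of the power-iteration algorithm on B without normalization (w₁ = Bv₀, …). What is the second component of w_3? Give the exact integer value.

B = L + 3I has rows (9, 6); (2, 9)
w1 = Bv₀ = (30, 22)
w2 = Bw1 = (402, 258)
w3 = Bw2 = (5166, 3126)
Requested component of w3: 3126

3126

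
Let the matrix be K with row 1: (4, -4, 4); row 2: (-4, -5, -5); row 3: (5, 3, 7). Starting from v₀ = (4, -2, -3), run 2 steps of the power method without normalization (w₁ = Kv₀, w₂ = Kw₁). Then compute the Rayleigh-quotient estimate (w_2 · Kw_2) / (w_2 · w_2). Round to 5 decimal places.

w1 = Kv₀ = (4·4 + (-4)·(-2) + 4·(-3); (-4)·4 + (-5)·(-2) + (-5)·(-3); 5·4 + 3·(-2) + 7·(-3)) = (12, 9, -7)
w2 = Kw1 = (4·12 + (-4)·9 + 4·(-7); (-4)·12 + (-5)·9 + (-5)·(-7); 5·12 + 3·9 + 7·(-7)) = (-16, -58, 38)
Kw2 = (320, 164, 12)
w2·Kw2 = (-16)·320 + (-58)·164 + 38·12 = -14176; w2·w2 = (-16)·(-16) + (-58)·(-58) + 38·38 = 5064
λ ≈ -14176/5064 = -2.79937

-2.79937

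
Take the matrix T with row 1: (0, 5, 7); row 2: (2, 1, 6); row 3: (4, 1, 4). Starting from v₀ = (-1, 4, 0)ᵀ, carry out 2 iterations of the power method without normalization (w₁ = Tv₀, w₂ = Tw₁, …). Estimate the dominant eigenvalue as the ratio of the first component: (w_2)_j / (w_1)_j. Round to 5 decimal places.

w1 = Tv₀ = (20, 2, 0)
w2 = Tw1 = (10, 42, 82)
Ratio at component: 10 / 20 = 0.50000

λ ≈ 0.50000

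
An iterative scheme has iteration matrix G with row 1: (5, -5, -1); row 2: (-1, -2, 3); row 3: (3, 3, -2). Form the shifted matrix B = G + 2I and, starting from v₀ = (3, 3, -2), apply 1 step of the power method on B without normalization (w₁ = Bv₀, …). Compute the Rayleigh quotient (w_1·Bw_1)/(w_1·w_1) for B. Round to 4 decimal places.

B = G + 2I has rows (7, -5, -1); (-1, 0, 3); (3, 3, 0)
w1 = Bv₀ = (7·3 + (-5)·3 + (-1)·(-2); (-1)·3 + 0·3 + 3·(-2); 3·3 + 3·3 + 0·(-2)) = (8, -9, 18)
Bw1 = (83, 46, -3)
w1·Bw1 = 196; w1·w1 = 469; μ ≈ 196/469 = 0.4179

μ ≈ 0.4179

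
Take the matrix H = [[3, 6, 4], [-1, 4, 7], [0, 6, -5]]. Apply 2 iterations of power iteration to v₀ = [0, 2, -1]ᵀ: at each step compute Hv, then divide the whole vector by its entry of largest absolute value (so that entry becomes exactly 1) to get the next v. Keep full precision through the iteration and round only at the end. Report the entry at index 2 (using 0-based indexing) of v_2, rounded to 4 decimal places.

Hv0 = (8.00000, 1.00000, 17.00000); divide by 17.00000 → v1 = (0.47059, 0.05882, 1.00000)
Hv1 = (5.76471, 6.76471, -4.64706); divide by 6.76471 → v2 = (0.85217, 1.00000, -0.68696)
Requested entry of v2: -79/115 = -0.6870

-0.6870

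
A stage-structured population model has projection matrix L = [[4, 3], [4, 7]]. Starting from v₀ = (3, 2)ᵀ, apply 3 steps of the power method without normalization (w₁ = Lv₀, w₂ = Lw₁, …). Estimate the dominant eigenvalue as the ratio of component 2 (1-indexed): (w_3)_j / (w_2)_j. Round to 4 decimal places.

w1 = Lv₀ = (18, 26)
w2 = Lw1 = (150, 254)
w3 = Lw2 = (1362, 2378)
Ratio at component: 2378 / 254 = 9.3622

λ ≈ 9.3622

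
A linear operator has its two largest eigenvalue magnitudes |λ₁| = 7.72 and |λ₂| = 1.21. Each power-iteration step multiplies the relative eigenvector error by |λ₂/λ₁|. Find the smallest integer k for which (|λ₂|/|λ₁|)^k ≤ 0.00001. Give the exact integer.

|λ₂/λ₁| = 1.21/7.72 = 0.15674
Need k ≥ ln(0.00001) / ln(0.15674) = -11.5129 / -1.8532 ≈ 6.212
Smallest integer k satisfying the bound: 7

7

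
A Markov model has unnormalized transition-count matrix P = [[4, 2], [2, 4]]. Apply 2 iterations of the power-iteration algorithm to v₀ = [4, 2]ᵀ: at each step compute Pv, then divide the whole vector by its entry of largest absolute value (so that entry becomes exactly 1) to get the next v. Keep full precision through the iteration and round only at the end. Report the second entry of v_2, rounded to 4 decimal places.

0.9286

Pv0 = (20.00000, 16.00000); divide by 20.00000 → v1 = (1.00000, 0.80000)
Pv1 = (5.60000, 5.20000); divide by 5.60000 → v2 = (1.00000, 0.92857)
Requested entry of v2: 104/112 = 0.9286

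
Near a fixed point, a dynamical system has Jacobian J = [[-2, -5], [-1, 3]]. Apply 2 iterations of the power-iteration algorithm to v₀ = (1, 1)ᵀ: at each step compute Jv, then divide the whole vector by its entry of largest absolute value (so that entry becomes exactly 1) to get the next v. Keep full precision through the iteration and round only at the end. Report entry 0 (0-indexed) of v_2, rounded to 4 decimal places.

Jv0 = (-7.00000, 2.00000); divide by -7.00000 → v1 = (1.00000, -0.28571)
Jv1 = (-0.57143, -1.85714); divide by -1.85714 → v2 = (0.30769, 1.00000)
Requested entry of v2: 4/13 = 0.3077

0.3077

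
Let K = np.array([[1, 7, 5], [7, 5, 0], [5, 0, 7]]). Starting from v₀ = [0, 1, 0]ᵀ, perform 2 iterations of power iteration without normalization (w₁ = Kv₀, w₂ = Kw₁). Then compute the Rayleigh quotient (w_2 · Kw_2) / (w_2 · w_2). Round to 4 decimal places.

w1 = Kv₀ = (1·0 + 7·1 + 5·0; 7·0 + 5·1 + 0·0; 5·0 + 0·1 + 7·0) = (7, 5, 0)
w2 = Kw1 = (1·7 + 7·5 + 5·0; 7·7 + 5·5 + 0·0; 5·7 + 0·5 + 7·0) = (42, 74, 35)
Kw2 = (735, 664, 455)
w2·Kw2 = 42·735 + 74·664 + 35·455 = 95931; w2·w2 = 42·42 + 74·74 + 35·35 = 8465
λ ≈ 95931/8465 = 11.3327

λ ≈ 11.3327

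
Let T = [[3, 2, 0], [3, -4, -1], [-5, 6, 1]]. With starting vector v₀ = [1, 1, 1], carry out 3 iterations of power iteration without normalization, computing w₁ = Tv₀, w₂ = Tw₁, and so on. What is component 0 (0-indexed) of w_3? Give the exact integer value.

75

w1 = Tv₀ = (3·1 + 2·1 + 0·1; 3·1 + (-4)·1 + (-1)·1; (-5)·1 + 6·1 + 1·1) = (5, -2, 2)
w2 = Tw1 = (3·5 + 2·(-2) + 0·2; 3·5 + (-4)·(-2) + (-1)·2; (-5)·5 + 6·(-2) + 1·2) = (11, 21, -35)
w3 = Tw2 = (75, -16, 36)
The requested component of w3 is 75.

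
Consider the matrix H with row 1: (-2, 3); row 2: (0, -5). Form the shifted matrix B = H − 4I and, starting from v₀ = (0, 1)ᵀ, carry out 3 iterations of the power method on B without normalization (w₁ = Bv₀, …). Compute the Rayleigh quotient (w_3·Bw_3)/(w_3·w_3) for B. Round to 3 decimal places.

-9.418

B = H − 4I has rows (-6, 3); (0, -9)
w1 = Bv₀ = ((-6)·0 + 3·1; 0·0 + (-9)·1) = (3, -9)
w2 = Bw1 = ((-6)·3 + 3·(-9); 0·3 + (-9)·(-9)) = (-45, 81)
w3 = Bw2 = (513, -729)
Bw3 = (-5265, 6561)
w3·Bw3 = -7483914; w3·w3 = 794610; μ ≈ -7483914/794610 = -9.418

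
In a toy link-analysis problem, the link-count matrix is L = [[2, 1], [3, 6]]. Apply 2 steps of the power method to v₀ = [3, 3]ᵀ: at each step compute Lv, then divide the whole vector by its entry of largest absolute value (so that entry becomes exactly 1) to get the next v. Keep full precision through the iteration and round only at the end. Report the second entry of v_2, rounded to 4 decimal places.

Lv0 = (9.00000, 27.00000); divide by 27.00000 → v1 = (0.33333, 1.00000)
Lv1 = (1.66667, 7.00000); divide by 7.00000 → v2 = (0.23810, 1.00000)
Requested entry of v2: 189/189 = 1.0000

1.0000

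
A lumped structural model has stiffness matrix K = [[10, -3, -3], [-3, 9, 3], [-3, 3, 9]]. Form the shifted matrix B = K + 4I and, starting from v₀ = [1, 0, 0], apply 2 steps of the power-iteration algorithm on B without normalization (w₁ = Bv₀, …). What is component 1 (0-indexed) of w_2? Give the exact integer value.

-90

B = K + 4I has rows (14, -3, -3); (-3, 13, 3); (-3, 3, 13)
w1 = Bv₀ = (14·1 + (-3)·0 + (-3)·0; (-3)·1 + 13·0 + 3·0; (-3)·1 + 3·0 + 13·0) = (14, -3, -3)
w2 = Bw1 = (14·14 + (-3)·(-3) + (-3)·(-3); (-3)·14 + 13·(-3) + 3·(-3); (-3)·14 + 3·(-3) + 13·(-3)) = (214, -90, -90)
Requested component of w2: -90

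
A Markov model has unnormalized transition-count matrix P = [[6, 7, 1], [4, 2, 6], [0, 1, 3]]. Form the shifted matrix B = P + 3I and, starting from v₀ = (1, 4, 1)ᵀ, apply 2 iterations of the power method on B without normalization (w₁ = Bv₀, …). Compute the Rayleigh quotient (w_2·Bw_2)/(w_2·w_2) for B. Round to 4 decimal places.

B = P + 3I has rows (9, 7, 1); (4, 5, 6); (0, 1, 6)
w1 = Bv₀ = (38, 30, 10)
w2 = Bw1 = (562, 362, 90)
Bw2 = (7682, 4598, 902)
w2·Bw2 = 6062940; w2·w2 = 454988; μ ≈ 6062940/454988 = 13.3255

μ ≈ 13.3255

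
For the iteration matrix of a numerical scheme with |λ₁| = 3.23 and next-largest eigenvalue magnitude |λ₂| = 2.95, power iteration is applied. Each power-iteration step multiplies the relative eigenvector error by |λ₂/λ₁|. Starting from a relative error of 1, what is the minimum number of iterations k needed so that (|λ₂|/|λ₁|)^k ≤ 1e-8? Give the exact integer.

204

|λ₂/λ₁| = 2.95/3.23 = 0.91331
Need k ≥ ln(1e-8) / ln(0.91331) = -18.4207 / -0.0907 ≈ 203.146
Smallest integer k satisfying the bound: 204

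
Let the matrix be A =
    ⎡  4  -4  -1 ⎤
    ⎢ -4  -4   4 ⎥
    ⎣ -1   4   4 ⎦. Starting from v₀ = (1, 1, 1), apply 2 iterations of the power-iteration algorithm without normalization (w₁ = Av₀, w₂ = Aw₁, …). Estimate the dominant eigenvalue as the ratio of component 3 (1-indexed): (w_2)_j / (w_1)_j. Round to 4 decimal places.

λ ≈ 1.8571

w1 = Av₀ = (4·1 + (-4)·1 + (-1)·1; (-4)·1 + (-4)·1 + 4·1; (-1)·1 + 4·1 + 4·1) = (-1, -4, 7)
w2 = Aw1 = (4·(-1) + (-4)·(-4) + (-1)·7; (-4)·(-1) + (-4)·(-4) + 4·7; (-1)·(-1) + 4·(-4) + 4·7) = (5, 48, 13)
Ratio at component: 13 / 7 = 1.8571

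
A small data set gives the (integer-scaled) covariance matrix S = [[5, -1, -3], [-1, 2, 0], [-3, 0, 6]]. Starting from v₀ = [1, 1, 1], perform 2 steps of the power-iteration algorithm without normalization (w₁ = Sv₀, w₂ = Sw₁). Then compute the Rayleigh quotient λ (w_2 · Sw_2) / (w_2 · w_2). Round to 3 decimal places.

w1 = Sv₀ = (5·1 + (-1)·1 + (-3)·1; (-1)·1 + 2·1 + 0·1; (-3)·1 + 0·1 + 6·1) = (1, 1, 3)
w2 = Sw1 = (5·1 + (-1)·1 + (-3)·3; (-1)·1 + 2·1 + 0·3; (-3)·1 + 0·1 + 6·3) = (-5, 1, 15)
Sw2 = (-71, 7, 105)
w2·Sw2 = (-5)·(-71) + 1·7 + 15·105 = 1937; w2·w2 = (-5)·(-5) + 1·1 + 15·15 = 251
λ ≈ 1937/251 = 7.717

7.717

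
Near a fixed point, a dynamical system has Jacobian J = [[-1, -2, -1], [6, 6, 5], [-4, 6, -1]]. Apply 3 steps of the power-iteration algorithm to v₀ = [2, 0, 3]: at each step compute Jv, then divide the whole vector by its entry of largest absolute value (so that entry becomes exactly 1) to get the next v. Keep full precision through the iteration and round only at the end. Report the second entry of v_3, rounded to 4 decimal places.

Jv0 = (-5.00000, 27.00000, -11.00000); divide by 27.00000 → v1 = (-0.18519, 1.00000, -0.40741)
Jv1 = (-1.40741, 2.85185, 7.14815); divide by 7.14815 → v2 = (-0.19689, 0.39896, 1.00000)
Jv2 = (-1.60104, 6.21244, 2.18135); divide by 6.21244 → v3 = (-0.25771, 1.00000, 0.35113)
Requested entry of v3: 1199/1199 = 1.0000

1.0000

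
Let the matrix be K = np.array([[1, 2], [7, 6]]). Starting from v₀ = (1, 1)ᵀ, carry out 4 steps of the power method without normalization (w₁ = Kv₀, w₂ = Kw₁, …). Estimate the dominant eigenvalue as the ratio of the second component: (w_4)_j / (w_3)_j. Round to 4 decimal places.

w1 = Kv₀ = (3, 13)
w2 = Kw1 = (29, 99)
w3 = Kw2 = (227, 797)
w4 = Kw3 = (1821, 6371)
Ratio at component: 6371 / 797 = 7.9937

λ ≈ 7.9937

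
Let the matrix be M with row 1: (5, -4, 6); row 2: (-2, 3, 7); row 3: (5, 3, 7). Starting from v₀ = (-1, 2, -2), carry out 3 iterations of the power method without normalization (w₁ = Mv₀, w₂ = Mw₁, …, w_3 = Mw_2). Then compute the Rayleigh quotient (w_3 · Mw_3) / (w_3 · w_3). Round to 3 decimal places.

11.805

w1 = Mv₀ = (5·(-1) + (-4)·2 + 6·(-2); (-2)·(-1) + 3·2 + 7·(-2); 5·(-1) + 3·2 + 7·(-2)) = (-25, -6, -13)
w2 = Mw1 = (5·(-25) + (-4)·(-6) + 6·(-13); (-2)·(-25) + 3·(-6) + 7·(-13); 5·(-25) + 3·(-6) + 7·(-13)) = (-179, -59, -234)
w3 = Mw2 = (-2063, -1457, -2710)
Mw3 = (-20747, -19215, -33656)
w3·Mw3 = (-2063)·(-20747) + (-1457)·(-19215) + (-2710)·(-33656) = 162005076; w3·w3 = (-2063)·(-2063) + (-1457)·(-1457) + (-2710)·(-2710) = 13722918
λ ≈ 162005076/13722918 = 11.805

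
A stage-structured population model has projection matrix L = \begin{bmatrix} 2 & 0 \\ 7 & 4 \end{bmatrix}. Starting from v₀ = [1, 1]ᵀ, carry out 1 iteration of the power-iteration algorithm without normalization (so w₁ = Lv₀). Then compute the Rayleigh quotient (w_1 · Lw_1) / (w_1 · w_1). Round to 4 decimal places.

5.1680

w1 = Lv₀ = (2, 11)
Lw1 = (4, 58)
w1·Lw1 = 2·4 + 11·58 = 646; w1·w1 = 2·2 + 11·11 = 125
λ ≈ 646/125 = 5.1680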